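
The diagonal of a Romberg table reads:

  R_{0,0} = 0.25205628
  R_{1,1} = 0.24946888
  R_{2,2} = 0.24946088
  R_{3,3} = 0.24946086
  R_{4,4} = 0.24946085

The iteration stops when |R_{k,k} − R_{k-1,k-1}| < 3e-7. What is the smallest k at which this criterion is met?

k = 3

|R_{1,1} − R_{0,0}| = 0.00258740 ≥ 3e-7
|R_{2,2} − R_{1,1}| = 0.00000800 ≥ 3e-7
|R_{3,3} − R_{2,2}| = 0.00000002 < 3e-7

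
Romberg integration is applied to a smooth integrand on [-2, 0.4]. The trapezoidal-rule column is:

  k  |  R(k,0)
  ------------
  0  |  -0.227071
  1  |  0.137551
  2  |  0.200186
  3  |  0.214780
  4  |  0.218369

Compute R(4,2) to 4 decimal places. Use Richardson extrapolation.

0.2196

Richardson extrapolation on the trapezoidal column (denominator 4−1=3):
R(3,1) = 0.214780 + (0.214780 − 0.200186)/3 = 0.219645
R(4,1) = (4·0.218369 − 0.214780) / 3 = 0.219565
R(4,2) = (16·0.219565 − 0.219645) / 15 = 0.219560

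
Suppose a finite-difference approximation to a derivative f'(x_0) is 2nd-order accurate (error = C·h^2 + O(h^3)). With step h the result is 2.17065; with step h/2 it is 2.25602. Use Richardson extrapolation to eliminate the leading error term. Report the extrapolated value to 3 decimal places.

2.284

The leading error scales as h^2; refining by a factor of 2 reduces it by 2^2 = 4.
Extrapolated value = (4·A(h/2) − A(h)) / (4 − 1)
= (4·2.25602 − 2.17065) / 3
= 6.85343 / 3 = 2.28448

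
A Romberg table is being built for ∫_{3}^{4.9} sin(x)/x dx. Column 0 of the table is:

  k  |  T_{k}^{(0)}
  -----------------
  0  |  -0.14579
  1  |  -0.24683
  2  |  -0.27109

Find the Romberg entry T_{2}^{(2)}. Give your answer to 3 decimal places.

T_{1}^{(1)} = -0.24683 + (-0.24683 − (-0.14579))/3 = -0.28051
T_{2}^{(1)} = -0.27109 + (-0.27109 − (-0.24683))/3 = -0.27918
T_{2}^{(2)} = (16·(-0.27918) − (-0.28051)) / 15 = -0.27909
(Column j=1 coincides with Simpson's rule on the same nodes.)

-0.279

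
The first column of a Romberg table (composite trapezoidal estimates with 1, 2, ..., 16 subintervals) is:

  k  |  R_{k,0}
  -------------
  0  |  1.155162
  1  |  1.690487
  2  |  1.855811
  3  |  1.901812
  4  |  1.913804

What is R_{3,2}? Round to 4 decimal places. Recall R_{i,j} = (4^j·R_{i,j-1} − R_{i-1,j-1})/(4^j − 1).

Richardson extrapolation on the trapezoidal column (denominator 4−1=3):
R_{2,1} = (4·1.855811 − 1.690487) / 3 = 1.910919
R_{3,1} = 1.901812 + (1.901812 − 1.855811)/3 = 1.917146
R_{3,2} = 1.917146 + (1.917146 − 1.910919)/15 = 1.917561
(Column j=1 coincides with Simpson's rule on the same nodes.)

1.9176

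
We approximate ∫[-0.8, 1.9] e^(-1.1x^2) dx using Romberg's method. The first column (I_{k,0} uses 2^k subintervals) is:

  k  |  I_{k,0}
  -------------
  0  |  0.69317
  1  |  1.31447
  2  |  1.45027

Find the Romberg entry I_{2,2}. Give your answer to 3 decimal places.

I_{1,1} = (4·1.31447 − 0.69317) / 3 = 1.52157
I_{2,1} = 1.45027 + (1.45027 − 1.31447)/3 = 1.49554
I_{2,2} = 1.49554 + (1.49554 − 1.52157)/15 = 1.49380

1.494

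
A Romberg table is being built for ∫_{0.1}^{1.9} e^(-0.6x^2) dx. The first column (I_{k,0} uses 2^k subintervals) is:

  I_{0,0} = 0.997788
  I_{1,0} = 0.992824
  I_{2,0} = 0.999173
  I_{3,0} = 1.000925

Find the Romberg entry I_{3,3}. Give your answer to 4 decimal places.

1.0015

Richardson extrapolation on the trapezoidal column (denominator 4−1=3):
I_{1,1} = (4·0.992824 − 0.997788) / 3 = 0.991169
I_{2,1} = 0.999173 + (0.999173 − 0.992824)/3 = 1.001289
I_{3,1} = (4·1.000925 − 0.999173) / 3 = 1.001509
I_{2,2} = 1.001289 + (1.001289 − 0.991169)/15 = 1.001964
I_{3,2} = (16·1.001509 − 1.001289) / 15 = 1.001524
I_{3,3} = 1.001524 + (1.001524 − 1.001964)/63 = 1.001517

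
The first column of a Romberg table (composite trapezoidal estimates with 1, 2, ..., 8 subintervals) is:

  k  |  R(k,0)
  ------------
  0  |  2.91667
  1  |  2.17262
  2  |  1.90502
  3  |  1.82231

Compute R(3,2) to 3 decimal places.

1.793

Richardson extrapolation on the trapezoidal column (denominator 4−1=3):
R(2,1) = 1.90502 + (1.90502 − 2.17262)/3 = 1.81582
R(3,1) = 1.82231 + (1.82231 − 1.90502)/3 = 1.79474
R(3,2) = 1.79474 + (1.79474 − 1.81582)/15 = 1.79333
(Column j=1 coincides with Simpson's rule on the same nodes.)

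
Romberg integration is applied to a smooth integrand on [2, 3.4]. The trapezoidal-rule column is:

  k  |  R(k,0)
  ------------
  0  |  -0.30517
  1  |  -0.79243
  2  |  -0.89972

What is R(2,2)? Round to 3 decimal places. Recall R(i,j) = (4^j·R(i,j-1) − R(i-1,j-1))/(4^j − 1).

-0.934

Richardson extrapolation on the trapezoidal column (denominator 4−1=3):
R(1,1) = -0.79243 + (-0.79243 − (-0.30517))/3 = -0.95485
R(2,1) = -0.89972 + (-0.89972 − (-0.79243))/3 = -0.93548
R(2,2) = (16·(-0.93548) − (-0.95485)) / 15 = -0.93419
(Column j=1 coincides with Simpson's rule on the same nodes.)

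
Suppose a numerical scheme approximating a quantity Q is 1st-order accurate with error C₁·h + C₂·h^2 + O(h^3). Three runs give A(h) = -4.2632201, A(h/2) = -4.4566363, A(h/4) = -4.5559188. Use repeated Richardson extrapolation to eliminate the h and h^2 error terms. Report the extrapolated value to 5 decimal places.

First eliminate the h term (factor 2^1 = 2):
  B₁ = (2·(-4.4566363) − (-4.2632201))/1 = -4.6500525
  B₂ = (2·(-4.5559188) − (-4.4566363))/1 = -4.6552013
Then eliminate the h^2 term (factor 2^2 = 4):
  (4·(-4.6552013) − (-4.6500525))/3 = -4.6569176

-4.65692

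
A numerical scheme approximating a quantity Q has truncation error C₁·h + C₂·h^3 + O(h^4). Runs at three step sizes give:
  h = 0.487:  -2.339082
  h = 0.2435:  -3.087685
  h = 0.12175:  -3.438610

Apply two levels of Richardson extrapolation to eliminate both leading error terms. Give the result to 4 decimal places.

-3.7829

First eliminate the h term (factor 2^1 = 2):
  B₁ = (2·(-3.087685) − (-2.339082))/1 = -3.836288
  B₂ = (2·(-3.438610) − (-3.087685))/1 = -3.789535
Then eliminate the h^3 term (factor 2^3 = 8):
  (8·(-3.789535) − (-3.836288))/7 = -3.782856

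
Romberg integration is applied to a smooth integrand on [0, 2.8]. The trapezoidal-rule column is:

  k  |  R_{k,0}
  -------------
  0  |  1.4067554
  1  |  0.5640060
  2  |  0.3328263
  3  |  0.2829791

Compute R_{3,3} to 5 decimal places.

0.26728

Richardson extrapolation on the trapezoidal column (denominator 4−1=3):
R_{1,1} = 0.5640060 + (0.5640060 − 1.4067554)/3 = 0.2830895
R_{2,1} = (4·0.3328263 − 0.5640060) / 3 = 0.2557664
R_{3,1} = 0.2829791 + (0.2829791 − 0.3328263)/3 = 0.2663634
R_{2,2} = 0.2557664 + (0.2557664 − 0.2830895)/15 = 0.2539449
R_{3,2} = (16·0.2663634 − 0.2557664) / 15 = 0.2670699
R_{3,3} = 0.2670699 + (0.2670699 − 0.2539449)/63 = 0.2672782
(Column j=1 coincides with Simpson's rule on the same nodes.)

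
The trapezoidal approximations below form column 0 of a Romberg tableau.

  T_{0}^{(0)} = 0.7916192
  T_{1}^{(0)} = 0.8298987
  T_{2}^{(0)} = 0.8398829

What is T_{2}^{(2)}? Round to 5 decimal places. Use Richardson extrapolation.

T_{1}^{(1)} = 0.8298987 + (0.8298987 − 0.7916192)/3 = 0.8426585
T_{2}^{(1)} = (4·0.8398829 − 0.8298987) / 3 = 0.8432110
T_{2}^{(2)} = 0.8432110 + (0.8432110 − 0.8426585)/15 = 0.8432478
(Column j=1 coincides with Simpson's rule on the same nodes.)

0.84325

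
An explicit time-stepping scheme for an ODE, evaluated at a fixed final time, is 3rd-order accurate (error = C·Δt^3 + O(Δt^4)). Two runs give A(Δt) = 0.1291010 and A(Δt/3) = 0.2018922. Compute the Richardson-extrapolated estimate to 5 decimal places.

Extrapolated value = (27·A(Δt/3) − A(Δt)) / (27 − 1)
= (27·0.2018922 − 0.1291010) / 26
= 5.3219884 / 26 = 0.2046919

0.20469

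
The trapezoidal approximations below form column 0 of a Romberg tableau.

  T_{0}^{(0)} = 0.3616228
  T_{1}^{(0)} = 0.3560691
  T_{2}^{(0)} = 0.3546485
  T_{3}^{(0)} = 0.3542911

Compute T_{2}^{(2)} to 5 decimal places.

0.35417

Richardson extrapolation on the trapezoidal column (denominator 4−1=3):
T_{1}^{(1)} = (4·0.3560691 − 0.3616228) / 3 = 0.3542179
T_{2}^{(1)} = (4·0.3546485 − 0.3560691) / 3 = 0.3541750
T_{2}^{(2)} = 0.3541750 + (0.3541750 − 0.3542179)/15 = 0.3541721
(Column j=1 coincides with Simpson's rule on the same nodes.)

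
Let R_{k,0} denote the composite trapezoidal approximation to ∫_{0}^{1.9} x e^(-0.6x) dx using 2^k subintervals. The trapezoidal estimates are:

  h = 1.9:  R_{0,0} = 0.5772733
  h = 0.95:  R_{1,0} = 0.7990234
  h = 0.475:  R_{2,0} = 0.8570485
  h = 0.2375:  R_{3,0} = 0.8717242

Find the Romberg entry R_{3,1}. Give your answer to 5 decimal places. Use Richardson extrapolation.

0.87662

R_{3,1} = 0.8717242 + (0.8717242 − 0.8570485)/3 = 0.8766161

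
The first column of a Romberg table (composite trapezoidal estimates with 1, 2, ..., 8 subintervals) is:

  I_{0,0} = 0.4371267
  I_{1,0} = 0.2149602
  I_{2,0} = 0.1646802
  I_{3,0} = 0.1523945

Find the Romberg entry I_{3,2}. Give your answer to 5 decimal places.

0.14832

Richardson extrapolation on the trapezoidal column (denominator 4−1=3):
I_{2,1} = (4·0.1646802 − 0.2149602) / 3 = 0.1479202
I_{3,1} = 0.1523945 + (0.1523945 − 0.1646802)/3 = 0.1482993
I_{3,2} = 0.1482993 + (0.1482993 − 0.1479202)/15 = 0.1483246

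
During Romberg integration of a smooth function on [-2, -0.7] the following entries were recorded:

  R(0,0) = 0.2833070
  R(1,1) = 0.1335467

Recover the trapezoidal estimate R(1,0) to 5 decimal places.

From R(1,1) = (4·R(1,0) − R(0,0))/3, solve for R(1,0):
4·R(1,0) = 3·0.1335467 + 0.2833070 = 0.6839471
R(1,0) = 0.1709868

0.17099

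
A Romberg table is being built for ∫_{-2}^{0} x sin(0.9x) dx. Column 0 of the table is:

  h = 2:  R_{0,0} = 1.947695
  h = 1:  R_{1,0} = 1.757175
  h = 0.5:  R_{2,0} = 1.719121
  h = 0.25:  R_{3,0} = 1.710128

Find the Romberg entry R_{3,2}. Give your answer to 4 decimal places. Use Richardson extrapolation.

R_{2,1} = 1.719121 + (1.719121 − 1.757175)/3 = 1.706436
R_{3,1} = (4·1.710128 − 1.719121) / 3 = 1.707130
R_{3,2} = 1.707130 + (1.707130 − 1.706436)/15 = 1.707176

1.7072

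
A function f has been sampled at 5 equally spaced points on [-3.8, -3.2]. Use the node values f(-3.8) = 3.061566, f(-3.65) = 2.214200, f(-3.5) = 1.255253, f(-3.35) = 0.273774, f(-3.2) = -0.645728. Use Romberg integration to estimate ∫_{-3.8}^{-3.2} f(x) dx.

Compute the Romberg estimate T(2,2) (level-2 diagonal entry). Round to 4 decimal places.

0.7439

T(0,0) (trapezoid, 1 panel, h=0.6000): 0.724751
T(1,0) (trapezoid, 2 panels, h=0.3000): 0.738952
T(2,0) (trapezoid, 4 panels, h=0.1500): 0.742672
T(1,1) = 0.738952 + (0.738952 − 0.724751)/3 = 0.743686
T(2,1) = 0.742672 + (0.742672 − 0.738952)/3 = 0.743912
T(2,2) = 0.743912 + (0.743912 − 0.743686)/15 = 0.743927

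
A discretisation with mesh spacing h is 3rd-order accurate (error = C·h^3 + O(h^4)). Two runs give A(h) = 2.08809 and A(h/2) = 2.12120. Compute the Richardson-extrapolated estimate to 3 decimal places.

The leading error scales as h^3; refining by a factor of 2 reduces it by 2^3 = 8.
Extrapolated value = (8·A(h/2) − A(h)) / (8 − 1)
= (8·2.12120 − 2.08809) / 7
= 14.88151 / 7 = 2.12593

2.126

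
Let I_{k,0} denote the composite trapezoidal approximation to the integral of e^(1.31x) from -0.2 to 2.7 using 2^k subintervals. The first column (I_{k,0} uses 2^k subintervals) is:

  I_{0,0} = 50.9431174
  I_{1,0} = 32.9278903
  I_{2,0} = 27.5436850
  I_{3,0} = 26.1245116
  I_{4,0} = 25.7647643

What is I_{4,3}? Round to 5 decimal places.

25.64440

Richardson extrapolation on the trapezoidal column (denominator 4−1=3):
I_{2,1} = (4·27.5436850 − 32.9278903) / 3 = 25.7489499
I_{3,1} = 26.1245116 + (26.1245116 − 27.5436850)/3 = 25.6514538
I_{4,1} = 25.7647643 + (25.7647643 − 26.1245116)/3 = 25.6448485
I_{3,2} = (16·25.6514538 − 25.7489499) / 15 = 25.6449541
I_{4,2} = 25.6448485 + (25.6448485 − 25.6514538)/15 = 25.6444081
I_{4,3} = (64·25.6444081 − 25.6449541) / 63 = 25.6443994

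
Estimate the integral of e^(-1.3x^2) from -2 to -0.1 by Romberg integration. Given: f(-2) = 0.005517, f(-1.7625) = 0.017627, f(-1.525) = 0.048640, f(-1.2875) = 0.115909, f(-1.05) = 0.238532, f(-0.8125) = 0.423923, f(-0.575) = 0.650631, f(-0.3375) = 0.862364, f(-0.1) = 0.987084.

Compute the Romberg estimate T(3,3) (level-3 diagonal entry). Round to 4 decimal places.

0.6767

T(0,0) (trapezoid, 1 panel, h=1.9000): 0.942971
T(1,0) (trapezoid, 2 panels, h=0.9500): 0.698091
T(2,0) (trapezoid, 4 panels, h=0.4750): 0.681199
T(3,0) (trapezoid, 8 panels, h=0.2375): 0.677808
T(1,1) = 0.698091 + (0.698091 − 0.942971)/3 = 0.616464
T(2,1) = 0.681199 + (0.681199 − 0.698091)/3 = 0.675568
T(3,1) = 0.677808 + (0.677808 − 0.681199)/3 = 0.676678
T(2,2) = 0.675568 + (0.675568 − 0.616464)/15 = 0.679508
T(3,2) = 0.676678 + (0.676678 − 0.675568)/15 = 0.676752
T(3,3) = 0.676752 + (0.676752 − 0.679508)/63 = 0.676708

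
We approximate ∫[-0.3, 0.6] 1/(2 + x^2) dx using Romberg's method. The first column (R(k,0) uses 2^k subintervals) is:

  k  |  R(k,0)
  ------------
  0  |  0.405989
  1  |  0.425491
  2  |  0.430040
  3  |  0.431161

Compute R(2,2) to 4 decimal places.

0.4315

Richardson extrapolation on the trapezoidal column (denominator 4−1=3):
R(1,1) = (4·0.425491 − 0.405989) / 3 = 0.431992
R(2,1) = 0.430040 + (0.430040 − 0.425491)/3 = 0.431556
R(2,2) = (16·0.431556 − 0.431992) / 15 = 0.431527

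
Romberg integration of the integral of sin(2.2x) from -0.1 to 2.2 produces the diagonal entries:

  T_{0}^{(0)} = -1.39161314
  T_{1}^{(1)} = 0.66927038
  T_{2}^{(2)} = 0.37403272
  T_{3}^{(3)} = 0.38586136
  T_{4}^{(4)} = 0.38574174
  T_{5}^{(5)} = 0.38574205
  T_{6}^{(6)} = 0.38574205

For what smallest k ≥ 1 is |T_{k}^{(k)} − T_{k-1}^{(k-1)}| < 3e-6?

|T_{1}^{(1)} − T_{0}^{(0)}| = 2.06088352 ≥ 3e-6
|T_{2}^{(2)} − T_{1}^{(1)}| = 0.29523766 ≥ 3e-6
|T_{3}^{(3)} − T_{2}^{(2)}| = 0.01182864 ≥ 3e-6
|T_{4}^{(4)} − T_{3}^{(3)}| = 0.00011962 ≥ 3e-6
|T_{5}^{(5)} − T_{4}^{(4)}| = 0.00000031 < 3e-6

k = 5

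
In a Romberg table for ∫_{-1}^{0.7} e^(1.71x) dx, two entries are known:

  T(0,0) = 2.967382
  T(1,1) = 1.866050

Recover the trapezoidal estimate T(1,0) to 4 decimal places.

2.1414

From T(1,1) = (4·T(1,0) − T(0,0))/3, solve for T(1,0):
4·T(1,0) = 3·1.866050 + 2.967382 = 8.565532
T(1,0) = 2.141383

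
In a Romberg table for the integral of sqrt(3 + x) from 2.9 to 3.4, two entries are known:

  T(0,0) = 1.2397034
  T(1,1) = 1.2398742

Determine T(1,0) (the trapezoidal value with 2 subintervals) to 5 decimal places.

From T(1,1) = (4·T(1,0) − T(0,0))/3, solve for T(1,0):
4·T(1,0) = 3·1.2398742 + 1.2397034 = 4.9593260
T(1,0) = 1.2398315

1.23983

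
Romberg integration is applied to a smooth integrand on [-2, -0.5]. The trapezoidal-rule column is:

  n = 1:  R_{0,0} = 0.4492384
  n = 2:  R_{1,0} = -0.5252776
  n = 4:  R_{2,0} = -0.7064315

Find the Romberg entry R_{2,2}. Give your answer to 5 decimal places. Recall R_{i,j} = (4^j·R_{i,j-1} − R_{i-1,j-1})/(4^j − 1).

-0.76126

Richardson extrapolation on the trapezoidal column (denominator 4−1=3):
R_{1,1} = (4·(-0.5252776) − 0.4492384) / 3 = -0.8501163
R_{2,1} = -0.7064315 + (-0.7064315 − (-0.5252776))/3 = -0.7668161
R_{2,2} = -0.7668161 + (-0.7668161 − (-0.8501163))/15 = -0.7612628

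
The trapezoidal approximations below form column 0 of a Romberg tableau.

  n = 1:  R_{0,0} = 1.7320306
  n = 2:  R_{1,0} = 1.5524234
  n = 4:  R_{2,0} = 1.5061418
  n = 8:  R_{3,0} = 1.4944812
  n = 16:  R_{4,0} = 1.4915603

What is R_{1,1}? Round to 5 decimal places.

1.49255

Richardson extrapolation on the trapezoidal column (denominator 4−1=3):
R_{1,1} = (4·1.5524234 − 1.7320306) / 3 = 1.4925543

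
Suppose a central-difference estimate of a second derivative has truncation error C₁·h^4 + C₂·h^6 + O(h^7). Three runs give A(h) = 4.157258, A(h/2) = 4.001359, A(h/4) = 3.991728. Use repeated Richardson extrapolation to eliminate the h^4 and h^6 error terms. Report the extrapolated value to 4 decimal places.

First eliminate the h^4 term (factor 2^4 = 16):
  B₁ = (16·4.001359 − 4.157258)/15 = 3.990966
  B₂ = (16·3.991728 − 4.001359)/15 = 3.991086
Then eliminate the h^6 term (factor 2^6 = 64):
  (64·3.991086 − 3.990966)/63 = 3.991088

3.9911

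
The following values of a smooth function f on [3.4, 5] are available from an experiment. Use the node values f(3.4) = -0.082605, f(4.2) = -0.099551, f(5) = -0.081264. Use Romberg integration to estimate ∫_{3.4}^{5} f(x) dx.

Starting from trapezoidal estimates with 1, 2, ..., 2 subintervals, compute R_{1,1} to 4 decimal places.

R_{0,0} (trapezoid, 1 panel, h=1.6000): -0.131095
R_{1,0} (trapezoid, 2 panels, h=0.8000): -0.145188
R_{1,1} = -0.145188 + (-0.145188 − (-0.131095))/3 = -0.149886

-0.1499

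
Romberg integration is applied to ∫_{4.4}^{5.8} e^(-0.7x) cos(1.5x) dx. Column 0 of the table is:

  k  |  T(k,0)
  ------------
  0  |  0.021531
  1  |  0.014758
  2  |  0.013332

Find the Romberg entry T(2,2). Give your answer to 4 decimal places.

0.0129

Richardson extrapolation on the trapezoidal column (denominator 4−1=3):
T(1,1) = 0.014758 + (0.014758 − 0.021531)/3 = 0.012500
T(2,1) = 0.013332 + (0.013332 − 0.014758)/3 = 0.012857
T(2,2) = (16·0.012857 − 0.012500) / 15 = 0.012881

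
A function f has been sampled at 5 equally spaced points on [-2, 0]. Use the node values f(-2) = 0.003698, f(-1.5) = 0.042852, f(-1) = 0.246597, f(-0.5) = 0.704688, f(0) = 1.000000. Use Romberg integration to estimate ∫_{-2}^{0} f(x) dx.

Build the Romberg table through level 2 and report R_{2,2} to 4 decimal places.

R_{0,0} (trapezoid, 1 panel, h=2.0000): 1.003698
R_{1,0} (trapezoid, 2 panels, h=1.0000): 0.748446
R_{2,0} (trapezoid, 4 panels, h=0.5000): 0.747993
R_{1,1} = 0.748446 + (0.748446 − 1.003698)/3 = 0.663362
R_{2,1} = 0.747993 + (0.747993 − 0.748446)/3 = 0.747842
R_{2,2} = 0.747842 + (0.747842 − 0.663362)/15 = 0.753474

0.7535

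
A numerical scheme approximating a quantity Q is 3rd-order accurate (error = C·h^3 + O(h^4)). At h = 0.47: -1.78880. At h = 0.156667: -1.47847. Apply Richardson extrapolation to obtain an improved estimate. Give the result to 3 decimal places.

-1.467

Extrapolated value = (27·A(h/3) − A(h)) / (27 − 1)
= (27·(-1.47847) − (-1.78880)) / 26
= -38.12989 / 26 = -1.46653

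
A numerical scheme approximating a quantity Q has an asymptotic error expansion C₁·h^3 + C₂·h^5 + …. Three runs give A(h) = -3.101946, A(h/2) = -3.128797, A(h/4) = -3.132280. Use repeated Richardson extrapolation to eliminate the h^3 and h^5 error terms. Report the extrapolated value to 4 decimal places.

First eliminate the h^3 term (factor 2^3 = 8):
  B₁ = (8·(-3.128797) − (-3.101946))/7 = -3.132633
  B₂ = (8·(-3.132280) − (-3.128797))/7 = -3.132778
Then eliminate the h^5 term (factor 2^5 = 32):
  (32·(-3.132778) − (-3.132633))/31 = -3.132783

-3.1328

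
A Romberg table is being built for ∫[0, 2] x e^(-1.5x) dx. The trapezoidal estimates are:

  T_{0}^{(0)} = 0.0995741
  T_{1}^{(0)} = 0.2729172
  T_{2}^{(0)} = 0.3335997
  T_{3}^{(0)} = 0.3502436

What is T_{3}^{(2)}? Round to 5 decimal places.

T_{2}^{(1)} = (4·0.3335997 − 0.2729172) / 3 = 0.3538272
T_{3}^{(1)} = (4·0.3502436 − 0.3335997) / 3 = 0.3557916
T_{3}^{(2)} = 0.3557916 + (0.3557916 − 0.3538272)/15 = 0.3559226

0.35592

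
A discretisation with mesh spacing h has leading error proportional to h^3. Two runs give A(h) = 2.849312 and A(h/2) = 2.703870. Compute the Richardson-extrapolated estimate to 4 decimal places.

Extrapolated value = (8·A(h/2) − A(h)) / (8 − 1)
= (8·2.703870 − 2.849312) / 7
= 18.781648 / 7 = 2.683093

2.6831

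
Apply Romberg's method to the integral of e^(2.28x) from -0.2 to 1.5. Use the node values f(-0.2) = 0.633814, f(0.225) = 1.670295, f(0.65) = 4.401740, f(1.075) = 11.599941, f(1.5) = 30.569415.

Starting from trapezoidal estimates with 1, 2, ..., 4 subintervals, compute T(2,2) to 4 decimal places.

13.1446

T(0,0) (trapezoid, 1 panel, h=1.7000): 26.522745
T(1,0) (trapezoid, 2 panels, h=0.8500): 17.002851
T(2,0) (trapezoid, 4 panels, h=0.4250): 14.141276
T(1,1) = 17.002851 + (17.002851 − 26.522745)/3 = 13.829553
T(2,1) = 14.141276 + (14.141276 − 17.002851)/3 = 13.187418
T(2,2) = 13.187418 + (13.187418 − 13.829553)/15 = 13.144609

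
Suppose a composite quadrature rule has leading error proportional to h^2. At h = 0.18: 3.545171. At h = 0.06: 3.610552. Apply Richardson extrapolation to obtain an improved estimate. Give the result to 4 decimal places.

The leading error scales as h^2; refining by a factor of 3 reduces it by 3^2 = 9.
Extrapolated value = (9·A(h/3) − A(h)) / (9 − 1)
= (9·3.610552 − 3.545171) / 8
= 28.949797 / 8 = 3.618725

3.6187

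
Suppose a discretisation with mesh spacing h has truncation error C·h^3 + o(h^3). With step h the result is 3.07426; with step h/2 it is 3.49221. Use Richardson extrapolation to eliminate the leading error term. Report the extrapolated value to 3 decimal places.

Extrapolated value = (8·A(h/2) − A(h)) / (8 − 1)
= (8·3.49221 − 3.07426) / 7
= 24.86342 / 7 = 3.55192

3.552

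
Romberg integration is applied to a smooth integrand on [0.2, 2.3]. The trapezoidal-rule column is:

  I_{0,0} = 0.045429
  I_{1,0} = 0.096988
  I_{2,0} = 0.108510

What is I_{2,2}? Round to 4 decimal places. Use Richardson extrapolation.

Richardson extrapolation on the trapezoidal column (denominator 4−1=3):
I_{1,1} = (4·0.096988 − 0.045429) / 3 = 0.114174
I_{2,1} = (4·0.108510 − 0.096988) / 3 = 0.112351
I_{2,2} = (16·0.112351 − 0.114174) / 15 = 0.112229
(Column j=1 coincides with Simpson's rule on the same nodes.)

0.1122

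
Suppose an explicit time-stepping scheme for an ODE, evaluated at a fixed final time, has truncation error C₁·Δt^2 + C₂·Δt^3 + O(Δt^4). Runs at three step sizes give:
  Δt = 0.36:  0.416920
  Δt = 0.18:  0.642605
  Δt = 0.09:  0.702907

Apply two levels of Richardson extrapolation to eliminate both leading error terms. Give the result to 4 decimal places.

0.7237

First eliminate the Δt^2 term (factor 2^2 = 4):
  B₁ = (4·0.642605 − 0.416920)/3 = 0.717833
  B₂ = (4·0.702907 − 0.642605)/3 = 0.723008
Then eliminate the Δt^3 term (factor 2^3 = 8):
  (8·0.723008 − 0.717833)/7 = 0.723747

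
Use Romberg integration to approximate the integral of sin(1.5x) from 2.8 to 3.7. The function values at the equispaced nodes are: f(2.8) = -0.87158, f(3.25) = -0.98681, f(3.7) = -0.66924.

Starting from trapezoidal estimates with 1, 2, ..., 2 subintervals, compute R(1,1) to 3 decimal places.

R(0,0) (trapezoid, 1 panel, h=0.9000): -0.69337
R(1,0) (trapezoid, 2 panels, h=0.4500): -0.79075
R(1,1) = -0.79075 + (-0.79075 − (-0.69337))/3 = -0.82321

-0.823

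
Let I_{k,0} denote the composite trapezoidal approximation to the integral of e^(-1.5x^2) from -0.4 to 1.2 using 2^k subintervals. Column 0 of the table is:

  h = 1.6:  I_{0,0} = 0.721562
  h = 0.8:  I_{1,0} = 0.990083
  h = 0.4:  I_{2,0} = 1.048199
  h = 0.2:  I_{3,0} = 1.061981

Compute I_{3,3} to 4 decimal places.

I_{1,1} = (4·0.990083 − 0.721562) / 3 = 1.079590
I_{2,1} = (4·1.048199 − 0.990083) / 3 = 1.067571
I_{3,1} = 1.061981 + (1.061981 − 1.048199)/3 = 1.066575
I_{2,2} = (16·1.067571 − 1.079590) / 15 = 1.066770
I_{3,2} = 1.066575 + (1.066575 − 1.067571)/15 = 1.066509
I_{3,3} = 1.066509 + (1.066509 − 1.066770)/63 = 1.066505

1.0665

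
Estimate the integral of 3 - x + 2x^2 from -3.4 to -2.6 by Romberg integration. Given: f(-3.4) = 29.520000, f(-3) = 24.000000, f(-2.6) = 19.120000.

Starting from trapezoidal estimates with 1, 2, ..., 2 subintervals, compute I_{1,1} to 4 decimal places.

19.2853

I_{0,0} (trapezoid, 1 panel, h=0.8000): 19.456000
I_{1,0} (trapezoid, 2 panels, h=0.4000): 19.328000
I_{1,1} = 19.328000 + (19.328000 − 19.456000)/3 = 19.285333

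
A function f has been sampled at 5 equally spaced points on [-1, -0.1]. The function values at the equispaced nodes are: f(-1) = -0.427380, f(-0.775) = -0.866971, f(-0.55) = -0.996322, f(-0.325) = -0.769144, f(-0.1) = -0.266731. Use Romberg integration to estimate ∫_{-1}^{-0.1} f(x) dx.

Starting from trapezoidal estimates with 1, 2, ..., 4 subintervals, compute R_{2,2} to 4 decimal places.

R_{0,0} (trapezoid, 1 panel, h=0.9000): -0.312350
R_{1,0} (trapezoid, 2 panels, h=0.4500): -0.604520
R_{2,0} (trapezoid, 4 panels, h=0.2250): -0.670386
R_{1,1} = -0.604520 + (-0.604520 − (-0.312350))/3 = -0.701910
R_{2,1} = -0.670386 + (-0.670386 − (-0.604520))/3 = -0.692341
R_{2,2} = -0.692341 + (-0.692341 − (-0.701910))/15 = -0.691703

-0.6917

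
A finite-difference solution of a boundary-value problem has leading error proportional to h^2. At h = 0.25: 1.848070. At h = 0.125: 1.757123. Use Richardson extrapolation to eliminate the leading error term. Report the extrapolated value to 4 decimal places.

Extrapolated value = (4·A(h/2) − A(h)) / (4 − 1)
= (4·1.757123 − 1.848070) / 3
= 5.180422 / 3 = 1.726807

1.7268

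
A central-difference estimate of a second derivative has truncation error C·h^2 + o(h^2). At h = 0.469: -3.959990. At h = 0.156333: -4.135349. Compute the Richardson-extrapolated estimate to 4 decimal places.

-4.1573

Extrapolated value = (9·A(h/3) − A(h)) / (9 − 1)
= (9·(-4.135349) − (-3.959990)) / 8
= -33.258151 / 8 = -4.157269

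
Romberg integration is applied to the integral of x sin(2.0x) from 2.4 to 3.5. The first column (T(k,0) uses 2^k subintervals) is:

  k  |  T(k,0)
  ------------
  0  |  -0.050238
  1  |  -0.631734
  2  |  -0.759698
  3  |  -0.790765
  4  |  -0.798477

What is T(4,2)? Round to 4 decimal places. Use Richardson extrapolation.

Richardson extrapolation on the trapezoidal column (denominator 4−1=3):
T(3,1) = (4·(-0.790765) − (-0.759698)) / 3 = -0.801121
T(4,1) = -0.798477 + (-0.798477 − (-0.790765))/3 = -0.801048
T(4,2) = (16·(-0.801048) − (-0.801121)) / 15 = -0.801043
(Column j=1 coincides with Simpson's rule on the same nodes.)

-0.8010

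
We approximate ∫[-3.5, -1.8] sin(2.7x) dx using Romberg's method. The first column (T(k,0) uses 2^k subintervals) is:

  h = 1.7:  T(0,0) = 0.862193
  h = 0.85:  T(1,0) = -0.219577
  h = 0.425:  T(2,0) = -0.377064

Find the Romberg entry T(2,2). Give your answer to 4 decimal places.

-0.4195

Richardson extrapolation on the trapezoidal column (denominator 4−1=3):
T(1,1) = -0.219577 + (-0.219577 − 0.862193)/3 = -0.580167
T(2,1) = -0.377064 + (-0.377064 − (-0.219577))/3 = -0.429560
T(2,2) = -0.429560 + (-0.429560 − (-0.580167))/15 = -0.419520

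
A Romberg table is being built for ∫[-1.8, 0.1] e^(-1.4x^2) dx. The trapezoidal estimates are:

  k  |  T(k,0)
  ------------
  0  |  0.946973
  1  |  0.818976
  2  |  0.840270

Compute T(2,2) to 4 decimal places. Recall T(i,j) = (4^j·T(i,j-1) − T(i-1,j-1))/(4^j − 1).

0.8521

T(1,1) = 0.818976 + (0.818976 − 0.946973)/3 = 0.776310
T(2,1) = (4·0.840270 − 0.818976) / 3 = 0.847368
T(2,2) = 0.847368 + (0.847368 − 0.776310)/15 = 0.852105
(Column j=1 coincides with Simpson's rule on the same nodes.)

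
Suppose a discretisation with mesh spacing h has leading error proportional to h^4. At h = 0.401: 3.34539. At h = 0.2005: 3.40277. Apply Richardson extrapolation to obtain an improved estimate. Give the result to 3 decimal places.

The leading error scales as h^4; refining by a factor of 2 reduces it by 2^4 = 16.
Extrapolated value = (16·A(h/2) − A(h)) / (16 − 1)
= (16·3.40277 − 3.34539) / 15
= 51.09893 / 15 = 3.40660

3.407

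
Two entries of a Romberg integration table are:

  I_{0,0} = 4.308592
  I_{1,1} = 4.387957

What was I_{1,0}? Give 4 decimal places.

4.3681

From I_{1,1} = (4·I_{1,0} − I_{0,0})/3, solve for I_{1,0}:
4·I_{1,0} = 3·4.387957 + 4.308592 = 17.472463
I_{1,0} = 4.368116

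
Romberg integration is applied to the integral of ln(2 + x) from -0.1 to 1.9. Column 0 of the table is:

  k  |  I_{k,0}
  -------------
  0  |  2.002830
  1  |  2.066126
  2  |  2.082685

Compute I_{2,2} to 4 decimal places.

2.0883

I_{1,1} = (4·2.066126 − 2.002830) / 3 = 2.087225
I_{2,1} = (4·2.082685 − 2.066126) / 3 = 2.088205
I_{2,2} = 2.088205 + (2.088205 − 2.087225)/15 = 2.088270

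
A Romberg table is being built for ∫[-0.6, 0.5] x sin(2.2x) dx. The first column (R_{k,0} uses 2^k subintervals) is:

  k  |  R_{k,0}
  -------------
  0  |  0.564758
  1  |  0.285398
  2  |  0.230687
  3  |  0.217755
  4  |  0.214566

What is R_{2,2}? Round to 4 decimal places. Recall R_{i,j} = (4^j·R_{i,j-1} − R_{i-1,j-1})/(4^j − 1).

0.2138

R_{1,1} = 0.285398 + (0.285398 − 0.564758)/3 = 0.192278
R_{2,1} = (4·0.230687 − 0.285398) / 3 = 0.212450
R_{2,2} = (16·0.212450 − 0.192278) / 15 = 0.213795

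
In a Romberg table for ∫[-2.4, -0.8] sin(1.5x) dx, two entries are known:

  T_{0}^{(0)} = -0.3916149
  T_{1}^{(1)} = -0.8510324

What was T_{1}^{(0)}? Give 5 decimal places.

From T_{1}^{(1)} = (4·T_{1}^{(0)} − T_{0}^{(0)})/3, solve for T_{1}^{(0)}:
4·T_{1}^{(0)} = 3·(-0.8510324) + (-0.3916149) = -2.9447121
T_{1}^{(0)} = -0.7361780

-0.73618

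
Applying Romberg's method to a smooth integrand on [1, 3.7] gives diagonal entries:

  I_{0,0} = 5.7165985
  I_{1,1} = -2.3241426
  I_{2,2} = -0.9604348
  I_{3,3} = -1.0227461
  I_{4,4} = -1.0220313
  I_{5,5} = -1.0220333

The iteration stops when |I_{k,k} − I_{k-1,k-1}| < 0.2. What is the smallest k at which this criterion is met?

k = 3

|I_{1,1} − I_{0,0}| = 8.0407411 ≥ 0.2
|I_{2,2} − I_{1,1}| = 1.3637078 ≥ 0.2
|I_{3,3} − I_{2,2}| = 0.0623113 < 0.2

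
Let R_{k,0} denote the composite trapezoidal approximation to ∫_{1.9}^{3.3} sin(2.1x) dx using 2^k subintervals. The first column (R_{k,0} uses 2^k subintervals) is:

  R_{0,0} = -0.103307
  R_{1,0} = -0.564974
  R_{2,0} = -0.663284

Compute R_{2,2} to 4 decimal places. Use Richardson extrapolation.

-0.6945

R_{1,1} = (4·(-0.564974) − (-0.103307)) / 3 = -0.718863
R_{2,1} = -0.663284 + (-0.663284 − (-0.564974))/3 = -0.696054
R_{2,2} = (16·(-0.696054) − (-0.718863)) / 15 = -0.694533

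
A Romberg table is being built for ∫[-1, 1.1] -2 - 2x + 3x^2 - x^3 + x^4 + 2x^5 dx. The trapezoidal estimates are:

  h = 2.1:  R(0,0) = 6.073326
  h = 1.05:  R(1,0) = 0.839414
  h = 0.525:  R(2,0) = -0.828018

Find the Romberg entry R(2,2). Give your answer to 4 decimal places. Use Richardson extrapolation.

-1.4157

R(1,1) = (4·0.839414 − 6.073326) / 3 = -0.905223
R(2,1) = -0.828018 + (-0.828018 − 0.839414)/3 = -1.383829
R(2,2) = (16·(-1.383829) − (-0.905223)) / 15 = -1.415736
(Column j=1 coincides with Simpson's rule on the same nodes.)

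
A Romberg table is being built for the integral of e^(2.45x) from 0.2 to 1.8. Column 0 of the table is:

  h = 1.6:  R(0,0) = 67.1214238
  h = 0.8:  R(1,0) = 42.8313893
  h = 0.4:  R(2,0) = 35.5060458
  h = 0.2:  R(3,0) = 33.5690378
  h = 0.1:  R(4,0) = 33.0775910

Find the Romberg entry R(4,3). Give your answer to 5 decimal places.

32.91312

Richardson extrapolation on the trapezoidal column (denominator 4−1=3):
R(2,1) = 35.5060458 + (35.5060458 − 42.8313893)/3 = 33.0642646
R(3,1) = (4·33.5690378 − 35.5060458) / 3 = 32.9233685
R(4,1) = 33.0775910 + (33.0775910 − 33.5690378)/3 = 32.9137754
R(3,2) = (16·32.9233685 − 33.0642646) / 15 = 32.9139754
R(4,2) = 32.9137754 + (32.9137754 − 32.9233685)/15 = 32.9131359
R(4,3) = (64·32.9131359 − 32.9139754) / 63 = 32.9131226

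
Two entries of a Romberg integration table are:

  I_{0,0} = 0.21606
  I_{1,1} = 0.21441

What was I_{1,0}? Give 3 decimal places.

0.215

From I_{1,1} = (4·I_{1,0} − I_{0,0})/3, solve for I_{1,0}:
4·I_{1,0} = 3·0.21441 + 0.21606 = 0.85929
I_{1,0} = 0.21482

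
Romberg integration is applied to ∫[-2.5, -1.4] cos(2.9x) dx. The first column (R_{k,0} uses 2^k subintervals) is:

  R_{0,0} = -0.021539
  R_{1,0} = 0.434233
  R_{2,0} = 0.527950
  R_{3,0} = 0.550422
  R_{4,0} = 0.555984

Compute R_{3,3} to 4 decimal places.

Richardson extrapolation on the trapezoidal column (denominator 4−1=3):
R_{1,1} = (4·0.434233 − (-0.021539)) / 3 = 0.586157
R_{2,1} = (4·0.527950 − 0.434233) / 3 = 0.559189
R_{3,1} = (4·0.550422 − 0.527950) / 3 = 0.557913
R_{2,2} = (16·0.559189 − 0.586157) / 15 = 0.557391
R_{3,2} = (16·0.557913 − 0.559189) / 15 = 0.557828
R_{3,3} = (64·0.557828 − 0.557391) / 63 = 0.557835
(Column j=1 coincides with Simpson's rule on the same nodes.)

0.5578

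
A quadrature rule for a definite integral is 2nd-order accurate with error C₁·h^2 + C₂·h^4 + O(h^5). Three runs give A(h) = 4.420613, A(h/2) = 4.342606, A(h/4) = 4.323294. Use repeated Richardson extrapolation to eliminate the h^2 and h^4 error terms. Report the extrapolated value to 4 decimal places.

First eliminate the h^2 term (factor 2^2 = 4):
  B₁ = (4·4.342606 − 4.420613)/3 = 4.316604
  B₂ = (4·4.323294 − 4.342606)/3 = 4.316857
Then eliminate the h^4 term (factor 2^4 = 16):
  (16·4.316857 − 4.316604)/15 = 4.316874

4.3169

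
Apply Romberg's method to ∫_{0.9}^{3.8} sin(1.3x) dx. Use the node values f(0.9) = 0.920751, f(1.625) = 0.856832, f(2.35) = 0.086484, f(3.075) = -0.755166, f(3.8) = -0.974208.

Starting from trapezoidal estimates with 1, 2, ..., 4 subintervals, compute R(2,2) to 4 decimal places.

0.1262

R(0,0) (trapezoid, 1 panel, h=2.9000): -0.077513
R(1,0) (trapezoid, 2 panels, h=1.4500): 0.086645
R(2,0) (trapezoid, 4 panels, h=0.7250): 0.117031
R(1,1) = 0.086645 + (0.086645 − (-0.077513))/3 = 0.141364
R(2,1) = 0.117031 + (0.117031 − 0.086645)/3 = 0.127160
R(2,2) = 0.127160 + (0.127160 − 0.141364)/15 = 0.126213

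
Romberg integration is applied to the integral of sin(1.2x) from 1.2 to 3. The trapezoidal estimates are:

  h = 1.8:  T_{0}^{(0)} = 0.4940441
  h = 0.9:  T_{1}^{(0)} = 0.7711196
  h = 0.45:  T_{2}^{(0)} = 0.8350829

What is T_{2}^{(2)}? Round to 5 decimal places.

0.85593

Richardson extrapolation on the trapezoidal column (denominator 4−1=3):
T_{1}^{(1)} = (4·0.7711196 − 0.4940441) / 3 = 0.8634781
T_{2}^{(1)} = 0.8350829 + (0.8350829 − 0.7711196)/3 = 0.8564040
T_{2}^{(2)} = 0.8564040 + (0.8564040 − 0.8634781)/15 = 0.8559324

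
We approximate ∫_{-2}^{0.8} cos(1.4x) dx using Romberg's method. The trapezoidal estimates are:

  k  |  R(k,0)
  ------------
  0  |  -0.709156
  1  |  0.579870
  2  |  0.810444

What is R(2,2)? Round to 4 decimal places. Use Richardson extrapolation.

0.8792

R(1,1) = 0.579870 + (0.579870 − (-0.709156))/3 = 1.009545
R(2,1) = (4·0.810444 − 0.579870) / 3 = 0.887302
R(2,2) = 0.887302 + (0.887302 − 1.009545)/15 = 0.879152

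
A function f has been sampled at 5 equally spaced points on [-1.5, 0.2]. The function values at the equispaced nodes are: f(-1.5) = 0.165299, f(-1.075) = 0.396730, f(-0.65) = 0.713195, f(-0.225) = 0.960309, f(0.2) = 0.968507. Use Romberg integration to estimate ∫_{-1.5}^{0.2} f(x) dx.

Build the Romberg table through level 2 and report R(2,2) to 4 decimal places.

1.1318

R(0,0) (trapezoid, 1 panel, h=1.7000): 0.963735
R(1,0) (trapezoid, 2 panels, h=0.8500): 1.088083
R(2,0) (trapezoid, 4 panels, h=0.4250): 1.120783
R(1,1) = 1.088083 + (1.088083 − 0.963735)/3 = 1.129532
R(2,1) = 1.120783 + (1.120783 − 1.088083)/3 = 1.131683
R(2,2) = 1.131683 + (1.131683 − 1.129532)/15 = 1.131826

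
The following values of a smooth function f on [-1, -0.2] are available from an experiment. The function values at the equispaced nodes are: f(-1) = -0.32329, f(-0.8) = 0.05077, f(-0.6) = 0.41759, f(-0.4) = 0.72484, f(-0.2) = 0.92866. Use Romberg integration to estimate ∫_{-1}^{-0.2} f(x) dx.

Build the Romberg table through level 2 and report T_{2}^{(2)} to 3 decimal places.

T_{0}^{(0)} (trapezoid, 1 panel, h=0.8000): 0.24215
T_{1}^{(0)} (trapezoid, 2 panels, h=0.4000): 0.28811
T_{2}^{(0)} (trapezoid, 4 panels, h=0.2000): 0.29918
T_{1}^{(1)} = 0.28811 + (0.28811 − 0.24215)/3 = 0.30343
T_{2}^{(1)} = 0.29918 + (0.29918 − 0.28811)/3 = 0.30287
T_{2}^{(2)} = 0.30287 + (0.30287 − 0.30343)/15 = 0.30283

0.303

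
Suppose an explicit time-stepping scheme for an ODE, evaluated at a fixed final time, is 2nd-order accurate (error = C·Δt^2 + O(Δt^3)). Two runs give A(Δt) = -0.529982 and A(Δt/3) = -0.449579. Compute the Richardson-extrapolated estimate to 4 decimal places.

-0.4395

The leading error scales as Δt^2; refining by a factor of 3 reduces it by 3^2 = 9.
Extrapolated value = (9·A(Δt/3) − A(Δt)) / (9 − 1)
= (9·(-0.449579) − (-0.529982)) / 8
= -3.516229 / 8 = -0.439529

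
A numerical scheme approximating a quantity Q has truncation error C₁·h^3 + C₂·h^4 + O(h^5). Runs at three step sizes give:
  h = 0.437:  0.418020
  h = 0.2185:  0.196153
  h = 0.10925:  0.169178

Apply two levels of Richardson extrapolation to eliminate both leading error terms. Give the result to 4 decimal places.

First eliminate the h^3 term (factor 2^3 = 8):
  B₁ = (8·0.196153 − 0.418020)/7 = 0.164458
  B₂ = (8·0.169178 − 0.196153)/7 = 0.165324
Then eliminate the h^4 term (factor 2^4 = 16):
  (16·0.165324 − 0.164458)/15 = 0.165382

0.1654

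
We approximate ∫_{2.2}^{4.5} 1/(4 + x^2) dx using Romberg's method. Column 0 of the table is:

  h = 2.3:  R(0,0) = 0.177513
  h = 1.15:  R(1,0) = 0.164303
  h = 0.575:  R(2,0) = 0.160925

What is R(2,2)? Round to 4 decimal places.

Richardson extrapolation on the trapezoidal column (denominator 4−1=3):
R(1,1) = 0.164303 + (0.164303 − 0.177513)/3 = 0.159900
R(2,1) = 0.160925 + (0.160925 − 0.164303)/3 = 0.159799
R(2,2) = (16·0.159799 − 0.159900) / 15 = 0.159792

0.1598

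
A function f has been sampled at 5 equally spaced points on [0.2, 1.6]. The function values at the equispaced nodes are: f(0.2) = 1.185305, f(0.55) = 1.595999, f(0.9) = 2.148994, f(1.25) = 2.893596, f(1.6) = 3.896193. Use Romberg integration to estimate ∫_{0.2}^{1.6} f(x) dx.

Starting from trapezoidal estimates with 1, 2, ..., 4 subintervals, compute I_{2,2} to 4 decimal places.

I_{0,0} (trapezoid, 1 panel, h=1.4000): 3.557049
I_{1,0} (trapezoid, 2 panels, h=0.7000): 3.282820
I_{2,0} (trapezoid, 4 panels, h=0.3500): 3.212768
I_{1,1} = 3.282820 + (3.282820 − 3.557049)/3 = 3.191410
I_{2,1} = 3.212768 + (3.212768 − 3.282820)/3 = 3.189417
I_{2,2} = 3.189417 + (3.189417 − 3.191410)/15 = 3.189284

3.1893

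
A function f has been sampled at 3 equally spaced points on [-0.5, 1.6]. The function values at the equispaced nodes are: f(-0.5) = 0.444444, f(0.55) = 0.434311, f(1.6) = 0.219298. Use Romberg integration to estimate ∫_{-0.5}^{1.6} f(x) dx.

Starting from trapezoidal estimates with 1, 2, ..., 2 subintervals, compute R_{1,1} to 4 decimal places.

R_{0,0} (trapezoid, 1 panel, h=2.1000): 0.696929
R_{1,0} (trapezoid, 2 panels, h=1.0500): 0.804491
R_{1,1} = 0.804491 + (0.804491 − 0.696929)/3 = 0.840345

0.8403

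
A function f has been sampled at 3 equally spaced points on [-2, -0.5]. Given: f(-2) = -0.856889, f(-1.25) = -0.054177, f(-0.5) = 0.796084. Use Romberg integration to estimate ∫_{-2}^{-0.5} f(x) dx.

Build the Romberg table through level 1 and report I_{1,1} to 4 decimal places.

-0.0694

I_{0,0} (trapezoid, 1 panel, h=1.5000): -0.045604
I_{1,0} (trapezoid, 2 panels, h=0.7500): -0.063435
I_{1,1} = -0.063435 + (-0.063435 − (-0.045604))/3 = -0.069379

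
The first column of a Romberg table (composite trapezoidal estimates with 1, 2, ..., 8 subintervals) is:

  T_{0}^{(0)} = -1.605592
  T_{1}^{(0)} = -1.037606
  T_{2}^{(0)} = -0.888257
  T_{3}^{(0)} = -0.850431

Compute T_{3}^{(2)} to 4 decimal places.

Richardson extrapolation on the trapezoidal column (denominator 4−1=3):
T_{2}^{(1)} = (4·(-0.888257) − (-1.037606)) / 3 = -0.838474
T_{3}^{(1)} = -0.850431 + (-0.850431 − (-0.888257))/3 = -0.837822
T_{3}^{(2)} = (16·(-0.837822) − (-0.838474)) / 15 = -0.837779

-0.8378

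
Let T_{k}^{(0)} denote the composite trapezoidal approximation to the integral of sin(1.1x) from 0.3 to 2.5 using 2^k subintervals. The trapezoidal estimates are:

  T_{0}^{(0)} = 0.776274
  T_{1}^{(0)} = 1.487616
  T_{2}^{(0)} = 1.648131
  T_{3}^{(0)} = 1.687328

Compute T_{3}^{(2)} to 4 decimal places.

T_{2}^{(1)} = 1.648131 + (1.648131 − 1.487616)/3 = 1.701636
T_{3}^{(1)} = 1.687328 + (1.687328 − 1.648131)/3 = 1.700394
T_{3}^{(2)} = (16·1.700394 − 1.701636) / 15 = 1.700311
(Column j=1 coincides with Simpson's rule on the same nodes.)

1.7003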